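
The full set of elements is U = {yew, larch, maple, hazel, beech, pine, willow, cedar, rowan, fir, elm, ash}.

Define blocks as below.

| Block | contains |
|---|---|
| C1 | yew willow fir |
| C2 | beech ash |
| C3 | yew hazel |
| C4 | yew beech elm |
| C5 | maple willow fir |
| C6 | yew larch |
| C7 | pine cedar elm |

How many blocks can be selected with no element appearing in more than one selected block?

4

C2, C3, C5, C7 are pairwise disjoint (C2={beech,ash}; C3={yew,hazel}; C5={maple,willow,fir}; C7={pine,cedar,elm}).
Every remaining block overlaps one of these, and no 5 of the listed blocks are pairwise disjoint, so 4 is the maximum.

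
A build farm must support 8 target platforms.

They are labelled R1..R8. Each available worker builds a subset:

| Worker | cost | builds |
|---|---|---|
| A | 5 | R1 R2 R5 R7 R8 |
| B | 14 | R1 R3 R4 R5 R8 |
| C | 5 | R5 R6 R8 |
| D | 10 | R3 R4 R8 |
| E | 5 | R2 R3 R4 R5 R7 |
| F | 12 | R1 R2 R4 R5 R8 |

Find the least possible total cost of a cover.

15

A, C, E together cover every platform (A ∪ C ∪ E = {R1, R2, R3, R4, R5, R6, R7, R8}); total cost 5 + 5 + 5 = 15.
No covering selection has total cost below 15.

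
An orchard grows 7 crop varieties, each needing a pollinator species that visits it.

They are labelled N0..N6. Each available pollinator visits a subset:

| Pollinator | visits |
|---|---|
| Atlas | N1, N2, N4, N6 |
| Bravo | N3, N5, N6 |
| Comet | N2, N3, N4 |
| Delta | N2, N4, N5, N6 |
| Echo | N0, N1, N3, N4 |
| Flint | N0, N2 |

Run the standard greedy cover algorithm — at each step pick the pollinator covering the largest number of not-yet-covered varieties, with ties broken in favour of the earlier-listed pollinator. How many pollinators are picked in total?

Greedy: pick Atlas (covers 4 new) → pick Bravo (covers 2 new) → pick Echo (covers 1 new). Total picks: 3.
(The true minimum cover uses only 2 pollinators, so greedy is not optimal here.)

3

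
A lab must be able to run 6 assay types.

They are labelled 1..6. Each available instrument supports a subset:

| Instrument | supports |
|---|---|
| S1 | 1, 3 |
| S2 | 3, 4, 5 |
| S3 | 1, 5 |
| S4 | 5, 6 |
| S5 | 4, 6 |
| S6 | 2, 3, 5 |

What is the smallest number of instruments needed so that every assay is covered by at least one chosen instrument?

3

S1 and S5 and S6 together: S1 ∪ S5 ∪ S6 = {1, 2, 3, 4, 5, 6} — every assay is covered.
Only S6 contains 2, so S6 is forced; the remaining 3 assays need at least 2 more instruments (each remaining instrument adds at most 2) — so at least 3 instruments are needed, and 3 is optimal.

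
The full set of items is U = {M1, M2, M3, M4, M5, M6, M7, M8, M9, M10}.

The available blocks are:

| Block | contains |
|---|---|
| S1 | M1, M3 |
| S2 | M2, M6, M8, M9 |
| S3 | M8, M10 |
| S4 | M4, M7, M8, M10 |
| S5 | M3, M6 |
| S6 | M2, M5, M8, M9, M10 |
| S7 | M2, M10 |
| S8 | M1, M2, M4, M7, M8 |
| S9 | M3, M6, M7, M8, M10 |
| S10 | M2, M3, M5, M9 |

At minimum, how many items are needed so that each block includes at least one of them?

3

H = {M3, M8, M10} meets every block (each contains at least one member of H), and |H| = 3.
No choice of 2 items meets every block, so 3 is the minimum.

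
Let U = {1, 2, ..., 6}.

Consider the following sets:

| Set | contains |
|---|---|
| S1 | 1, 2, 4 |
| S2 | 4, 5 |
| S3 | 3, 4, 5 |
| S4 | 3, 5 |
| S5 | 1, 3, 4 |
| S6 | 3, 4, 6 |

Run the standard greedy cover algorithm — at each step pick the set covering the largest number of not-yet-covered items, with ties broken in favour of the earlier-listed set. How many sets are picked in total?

Greedy: pick S1 (covers 3 new) → pick S3 (covers 2 new) → pick S6 (covers 1 new). Total picks: 3.

3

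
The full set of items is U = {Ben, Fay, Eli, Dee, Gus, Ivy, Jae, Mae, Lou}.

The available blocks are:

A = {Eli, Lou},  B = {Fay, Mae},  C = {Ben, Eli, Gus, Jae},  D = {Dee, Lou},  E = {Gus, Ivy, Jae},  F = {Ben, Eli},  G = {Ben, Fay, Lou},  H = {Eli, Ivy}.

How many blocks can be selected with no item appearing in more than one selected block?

4

B, D, E, F are pairwise disjoint (B={Fay,Mae}; D={Dee,Lou}; E={Gus,Ivy,Jae}; F={Ben,Eli}).
Every remaining block overlaps one of these, and no 5 of the listed blocks are pairwise disjoint, so 4 is the maximum.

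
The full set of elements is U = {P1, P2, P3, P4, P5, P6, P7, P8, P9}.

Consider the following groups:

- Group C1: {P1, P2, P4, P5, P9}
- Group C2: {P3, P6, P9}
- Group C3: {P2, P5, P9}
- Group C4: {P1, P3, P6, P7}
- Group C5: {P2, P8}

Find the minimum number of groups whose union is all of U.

C1, C4, and C5 cover everything between them: the union {P1, P2, P3, P4, P5, P6, P7, P8, P9} is all of U.
Only C1 contains P4, so C1 is forced; the remaining 4 elements need at least 2 more groups (each remaining group adds at most 3) — so at least 3 groups are needed, and 3 is optimal.

3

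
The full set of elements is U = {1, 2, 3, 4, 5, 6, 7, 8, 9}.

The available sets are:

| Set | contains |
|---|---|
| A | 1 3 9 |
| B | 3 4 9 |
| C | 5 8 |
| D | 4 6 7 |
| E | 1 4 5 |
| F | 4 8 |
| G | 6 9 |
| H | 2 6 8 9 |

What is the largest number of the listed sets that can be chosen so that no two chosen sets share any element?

3

A, C, D are pairwise disjoint (A={1,3,9}; C={5,8}; D={4,6,7}).
Every remaining set overlaps one of these, and no 4 of the listed sets are pairwise disjoint, so 3 is the maximum.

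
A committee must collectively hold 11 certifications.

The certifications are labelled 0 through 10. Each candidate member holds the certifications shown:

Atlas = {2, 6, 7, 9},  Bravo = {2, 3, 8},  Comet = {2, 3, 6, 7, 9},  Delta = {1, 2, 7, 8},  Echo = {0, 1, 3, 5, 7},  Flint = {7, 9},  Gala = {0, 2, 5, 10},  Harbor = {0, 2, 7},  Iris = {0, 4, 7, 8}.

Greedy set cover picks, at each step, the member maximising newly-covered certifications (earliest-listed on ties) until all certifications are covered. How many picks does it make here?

Greedy: pick Comet (covers 5 new) → pick Echo (covers 3 new) → pick Iris (covers 2 new) → pick Gala (covers 1 new). Total picks: 4.

4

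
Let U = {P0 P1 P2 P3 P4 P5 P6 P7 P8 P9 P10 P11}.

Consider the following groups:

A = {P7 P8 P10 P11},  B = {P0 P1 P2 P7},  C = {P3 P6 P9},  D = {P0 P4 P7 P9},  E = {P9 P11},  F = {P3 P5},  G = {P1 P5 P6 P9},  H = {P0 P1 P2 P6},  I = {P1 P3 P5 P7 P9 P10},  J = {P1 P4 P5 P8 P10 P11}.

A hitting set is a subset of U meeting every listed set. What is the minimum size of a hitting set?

The 4 elements {P2, P5, P8, P9} hit every group.
No choice of 3 elements meets every group, so 4 is the minimum.

4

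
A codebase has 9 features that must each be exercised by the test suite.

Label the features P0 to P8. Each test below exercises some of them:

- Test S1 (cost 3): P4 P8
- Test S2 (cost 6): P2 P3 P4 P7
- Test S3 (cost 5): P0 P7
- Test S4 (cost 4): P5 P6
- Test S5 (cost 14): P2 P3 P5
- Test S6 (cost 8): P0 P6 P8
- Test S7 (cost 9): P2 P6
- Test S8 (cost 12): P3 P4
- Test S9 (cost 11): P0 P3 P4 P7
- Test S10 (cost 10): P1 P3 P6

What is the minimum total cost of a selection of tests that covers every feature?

28

S1, S2, S3, S4, S10 together cover every feature (S1 ∪ S2 ∪ S3 ∪ S4 ∪ S10 = {P0, P1, P2, P3, P4, P5, P6, P7, P8}); total cost 3 + 6 + 5 + 4 + 10 = 28.
No covering selection has total cost below 28.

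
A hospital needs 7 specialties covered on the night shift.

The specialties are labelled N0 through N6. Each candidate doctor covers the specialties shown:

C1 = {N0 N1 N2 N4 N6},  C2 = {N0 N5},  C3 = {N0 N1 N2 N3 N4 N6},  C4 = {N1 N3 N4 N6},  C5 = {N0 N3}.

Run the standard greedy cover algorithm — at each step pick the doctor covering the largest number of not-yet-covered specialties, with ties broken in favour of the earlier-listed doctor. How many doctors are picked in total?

2

Greedy: pick C3 (covers 6 new) → pick C2 (covers 1 new). Total picks: 2.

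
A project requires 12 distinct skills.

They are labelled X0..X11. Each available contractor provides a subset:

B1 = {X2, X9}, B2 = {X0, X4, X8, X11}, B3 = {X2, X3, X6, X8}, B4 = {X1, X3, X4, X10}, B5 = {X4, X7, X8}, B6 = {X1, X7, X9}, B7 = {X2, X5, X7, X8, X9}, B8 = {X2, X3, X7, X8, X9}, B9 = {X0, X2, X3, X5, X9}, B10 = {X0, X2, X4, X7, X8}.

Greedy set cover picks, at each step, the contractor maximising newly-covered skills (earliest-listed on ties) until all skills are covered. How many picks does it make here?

Greedy: pick B7 (covers 5 new) → pick B4 (covers 4 new) → pick B2 (covers 2 new) → pick B3 (covers 1 new). Total picks: 4.

4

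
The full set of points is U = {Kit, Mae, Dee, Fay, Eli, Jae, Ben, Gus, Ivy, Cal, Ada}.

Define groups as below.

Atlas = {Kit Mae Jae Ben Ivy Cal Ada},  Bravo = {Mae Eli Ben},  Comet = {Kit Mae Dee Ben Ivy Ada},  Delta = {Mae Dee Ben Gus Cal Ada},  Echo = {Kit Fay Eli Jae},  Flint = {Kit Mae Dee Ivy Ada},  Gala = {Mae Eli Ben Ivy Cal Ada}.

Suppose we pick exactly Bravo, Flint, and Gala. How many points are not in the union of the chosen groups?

Union of Bravo, Flint, Gala = {Kit, Mae, Dee, Eli, Ben, Ivy, Cal, Ada}.
Not covered: Fay, Jae, Gus — 3 points.

3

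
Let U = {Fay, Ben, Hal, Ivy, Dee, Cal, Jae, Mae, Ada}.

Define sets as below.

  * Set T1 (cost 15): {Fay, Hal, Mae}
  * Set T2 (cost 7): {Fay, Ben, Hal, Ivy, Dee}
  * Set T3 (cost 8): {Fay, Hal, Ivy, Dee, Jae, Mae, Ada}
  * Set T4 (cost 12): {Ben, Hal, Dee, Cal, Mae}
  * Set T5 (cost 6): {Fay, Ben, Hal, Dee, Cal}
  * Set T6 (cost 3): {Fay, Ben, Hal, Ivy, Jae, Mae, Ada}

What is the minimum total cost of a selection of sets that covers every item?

9

T5, T6 together cover every item (T5 ∪ T6 = {Fay, Ben, Hal, Ivy, Dee, Cal, Jae, Mae, Ada}); total cost 6 + 3 = 9.
No covering selection has total cost below 9.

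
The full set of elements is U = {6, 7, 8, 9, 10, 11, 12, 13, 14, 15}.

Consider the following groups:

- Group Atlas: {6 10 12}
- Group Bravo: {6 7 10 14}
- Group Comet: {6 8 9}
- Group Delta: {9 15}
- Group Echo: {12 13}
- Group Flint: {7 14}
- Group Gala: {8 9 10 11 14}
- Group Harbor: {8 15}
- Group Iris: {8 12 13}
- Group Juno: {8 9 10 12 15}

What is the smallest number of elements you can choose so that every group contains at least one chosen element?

H = {8, 12, 14, 15} meets every group (each contains at least one member of H), and |H| = 4.
No choice of 3 elements meets every group, so 4 is the minimum.

4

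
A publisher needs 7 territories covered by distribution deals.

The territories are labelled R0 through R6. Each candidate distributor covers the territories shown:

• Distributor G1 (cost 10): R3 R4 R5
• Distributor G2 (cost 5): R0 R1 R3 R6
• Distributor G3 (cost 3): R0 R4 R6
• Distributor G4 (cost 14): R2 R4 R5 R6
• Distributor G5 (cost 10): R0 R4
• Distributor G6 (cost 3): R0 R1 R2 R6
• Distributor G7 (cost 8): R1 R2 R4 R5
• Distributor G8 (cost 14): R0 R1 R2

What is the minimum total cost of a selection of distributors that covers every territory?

13

G2, G7 together cover every territory (G2 ∪ G7 = {R0, R1, R2, R3, R4, R5, R6}); total cost 5 + 8 = 13.
The greedy pick G6, G3, G1 costs 16; no covering selection beats 13.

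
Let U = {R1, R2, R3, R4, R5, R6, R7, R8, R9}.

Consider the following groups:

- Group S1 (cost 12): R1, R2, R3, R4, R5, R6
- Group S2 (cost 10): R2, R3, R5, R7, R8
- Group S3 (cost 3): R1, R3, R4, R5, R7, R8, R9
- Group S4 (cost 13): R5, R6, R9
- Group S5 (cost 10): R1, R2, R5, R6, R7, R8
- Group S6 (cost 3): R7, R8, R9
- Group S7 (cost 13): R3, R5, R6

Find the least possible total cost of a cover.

S3, S5 together cover every point (S3 ∪ S5 = {R1, R2, R3, R4, R5, R6, R7, R8, R9}); total cost 3 + 10 = 13.
No covering selection has total cost below 13.

13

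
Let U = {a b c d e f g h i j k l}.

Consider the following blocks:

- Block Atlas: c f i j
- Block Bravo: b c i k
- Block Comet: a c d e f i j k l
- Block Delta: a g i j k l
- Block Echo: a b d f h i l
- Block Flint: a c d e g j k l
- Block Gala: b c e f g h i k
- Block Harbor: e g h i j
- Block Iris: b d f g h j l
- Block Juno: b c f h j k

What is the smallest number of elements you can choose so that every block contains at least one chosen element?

2

Take T = {b, j}. Each listed block contains at least one of these, so T is a hitting set of size 2.
No single element lies in every block, so at least 2 are needed and 2 is optimal.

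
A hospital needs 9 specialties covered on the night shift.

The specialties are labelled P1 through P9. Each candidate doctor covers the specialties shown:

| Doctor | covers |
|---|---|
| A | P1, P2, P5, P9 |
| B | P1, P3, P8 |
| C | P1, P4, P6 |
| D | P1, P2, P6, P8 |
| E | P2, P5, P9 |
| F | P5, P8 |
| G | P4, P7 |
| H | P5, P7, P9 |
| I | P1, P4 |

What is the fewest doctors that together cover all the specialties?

Take {B, C, D, H}. Their union is {P1, P2, P3, P4, P5, P6, P7, P8, P9}, which is all 9 specialties.
No 3 of the 9 doctors cover everything (all 84 combinations miss at least one specialty), so 4 is optimal.

4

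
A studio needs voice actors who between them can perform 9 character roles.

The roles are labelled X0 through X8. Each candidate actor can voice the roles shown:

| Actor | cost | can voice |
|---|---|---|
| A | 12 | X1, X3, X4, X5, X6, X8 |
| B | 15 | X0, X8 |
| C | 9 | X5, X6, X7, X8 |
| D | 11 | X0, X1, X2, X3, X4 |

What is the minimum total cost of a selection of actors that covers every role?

20

C, D together cover every role (C ∪ D = {X0, X1, X2, X3, X4, X5, X6, X7, X8}); total cost 9 + 11 = 20.
The greedy pick A, D, C costs 32; no covering selection beats 20.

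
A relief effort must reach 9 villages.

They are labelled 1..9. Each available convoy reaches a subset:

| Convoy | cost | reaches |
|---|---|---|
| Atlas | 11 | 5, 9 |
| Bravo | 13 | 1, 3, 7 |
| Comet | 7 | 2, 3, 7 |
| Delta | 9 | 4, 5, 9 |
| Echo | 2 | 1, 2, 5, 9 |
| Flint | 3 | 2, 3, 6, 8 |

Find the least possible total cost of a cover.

Comet, Delta, Echo, Flint together cover every village (Comet ∪ Delta ∪ Echo ∪ Flint = {1, 2, 3, 4, 5, 6, 7, 8, 9}); total cost 7 + 9 + 2 + 3 = 21.
No covering selection has total cost below 21.

21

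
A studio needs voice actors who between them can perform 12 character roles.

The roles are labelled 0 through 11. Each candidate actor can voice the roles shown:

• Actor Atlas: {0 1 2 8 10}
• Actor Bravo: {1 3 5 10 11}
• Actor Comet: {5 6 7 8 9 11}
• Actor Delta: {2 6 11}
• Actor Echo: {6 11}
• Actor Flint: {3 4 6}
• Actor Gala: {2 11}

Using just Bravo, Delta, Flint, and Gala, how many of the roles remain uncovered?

Union of Bravo, Delta, Flint, Gala = {1, 2, 3, 4, 5, 6, 10, 11}.
Not covered: 0, 7, 8, 9 — 4 roles.

4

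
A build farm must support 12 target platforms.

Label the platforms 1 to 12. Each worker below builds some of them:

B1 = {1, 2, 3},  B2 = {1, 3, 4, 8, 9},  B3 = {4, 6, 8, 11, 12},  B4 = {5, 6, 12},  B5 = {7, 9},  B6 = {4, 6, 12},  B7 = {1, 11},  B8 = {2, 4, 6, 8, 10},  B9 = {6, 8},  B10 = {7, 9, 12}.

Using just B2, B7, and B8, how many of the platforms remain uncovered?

3

Union of B2, B7, B8 = {1, 2, 3, 4, 6, 8, 9, 10, 11}.
Not covered: 5, 7, 12 — 3 platforms.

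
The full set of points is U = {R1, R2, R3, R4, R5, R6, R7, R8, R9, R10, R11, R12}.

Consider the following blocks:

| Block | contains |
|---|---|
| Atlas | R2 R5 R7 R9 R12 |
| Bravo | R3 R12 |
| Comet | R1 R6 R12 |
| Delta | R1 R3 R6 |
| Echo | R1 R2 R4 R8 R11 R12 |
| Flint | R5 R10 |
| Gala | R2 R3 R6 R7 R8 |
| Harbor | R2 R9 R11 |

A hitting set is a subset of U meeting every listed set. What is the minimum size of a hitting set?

4

H = {R3, R5, R11, R12} meets every block (each contains at least one member of H), and |H| = 4.
No choice of 3 points meets every block, so 4 is the minimum.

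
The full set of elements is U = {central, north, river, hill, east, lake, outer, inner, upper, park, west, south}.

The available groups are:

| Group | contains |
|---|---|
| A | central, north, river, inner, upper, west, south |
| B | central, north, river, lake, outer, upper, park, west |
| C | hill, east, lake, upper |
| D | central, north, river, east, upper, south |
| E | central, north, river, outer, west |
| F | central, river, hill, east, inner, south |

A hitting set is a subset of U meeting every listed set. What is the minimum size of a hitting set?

2

The 2 elements {central, upper} hit every group.
The groups C, E are pairwise disjoint, so any hitting set needs a separate element for each — at least 2. Hence 2 is optimal.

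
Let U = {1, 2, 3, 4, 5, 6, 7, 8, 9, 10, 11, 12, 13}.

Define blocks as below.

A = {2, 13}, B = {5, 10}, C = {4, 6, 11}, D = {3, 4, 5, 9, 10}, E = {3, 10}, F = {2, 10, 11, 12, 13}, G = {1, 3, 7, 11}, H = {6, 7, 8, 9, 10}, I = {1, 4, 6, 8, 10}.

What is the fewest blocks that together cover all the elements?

4

Take {D, F, H, I}. Their union is {1, 2, 3, 4, 5, 6, 7, 8, 9, 10, 11, 12, 13}, which is all 13 elements.
No 3 of the 9 blocks cover everything (all 84 combinations miss at least one element), so 4 is optimal.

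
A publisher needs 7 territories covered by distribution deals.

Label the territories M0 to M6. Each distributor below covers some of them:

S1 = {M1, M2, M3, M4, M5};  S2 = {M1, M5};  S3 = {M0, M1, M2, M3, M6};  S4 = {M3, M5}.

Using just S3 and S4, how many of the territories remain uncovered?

Union of S3, S4 = {M0, M1, M2, M3, M5, M6}.
Not covered: M4 — 1 territory.

1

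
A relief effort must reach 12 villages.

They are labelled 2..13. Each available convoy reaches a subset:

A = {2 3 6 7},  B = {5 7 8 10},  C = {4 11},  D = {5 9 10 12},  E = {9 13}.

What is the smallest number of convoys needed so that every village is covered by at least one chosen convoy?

5

A and B and C and D and E together: A ∪ B ∪ C ∪ D ∪ E = {2, 3, 4, 5, 6, 7, 8, 9, 10, 11, 12, 13} — every village is covered.
No 4 of the 5 convoys cover everything (all 5 combinations miss at least one village), so 5 is optimal.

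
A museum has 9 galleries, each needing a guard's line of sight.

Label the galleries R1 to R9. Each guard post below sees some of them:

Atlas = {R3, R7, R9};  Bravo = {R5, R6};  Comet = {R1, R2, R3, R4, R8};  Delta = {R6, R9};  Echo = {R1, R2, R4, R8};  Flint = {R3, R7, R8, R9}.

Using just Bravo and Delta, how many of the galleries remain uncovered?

6

Union of Bravo, Delta = {R5, R6, R9}.
Not covered: R1, R2, R3, R4, R7, R8 — 6 galleries.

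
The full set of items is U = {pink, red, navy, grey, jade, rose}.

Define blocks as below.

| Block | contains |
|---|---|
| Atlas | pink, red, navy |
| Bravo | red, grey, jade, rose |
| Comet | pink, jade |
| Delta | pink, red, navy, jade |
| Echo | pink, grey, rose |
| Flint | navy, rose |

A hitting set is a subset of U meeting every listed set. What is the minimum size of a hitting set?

H = {pink, rose} meets every block (each contains at least one member of H), and |H| = 2.
The blocks Comet, Flint are pairwise disjoint, so any hitting set needs a separate item for each — at least 2. Hence 2 is optimal.

2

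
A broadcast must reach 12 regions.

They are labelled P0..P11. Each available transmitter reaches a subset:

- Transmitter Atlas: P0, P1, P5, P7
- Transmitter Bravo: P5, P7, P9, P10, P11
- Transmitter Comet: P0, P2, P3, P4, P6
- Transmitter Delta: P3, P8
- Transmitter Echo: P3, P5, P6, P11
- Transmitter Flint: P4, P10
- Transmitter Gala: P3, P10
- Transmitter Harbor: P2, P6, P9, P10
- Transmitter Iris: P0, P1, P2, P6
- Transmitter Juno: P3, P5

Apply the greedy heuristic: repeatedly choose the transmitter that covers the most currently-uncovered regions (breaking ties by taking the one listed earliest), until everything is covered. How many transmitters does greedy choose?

4

Greedy: pick Bravo (covers 5 new) → pick Comet (covers 5 new) → pick Atlas (covers 1 new) → pick Delta (covers 1 new). Total picks: 4.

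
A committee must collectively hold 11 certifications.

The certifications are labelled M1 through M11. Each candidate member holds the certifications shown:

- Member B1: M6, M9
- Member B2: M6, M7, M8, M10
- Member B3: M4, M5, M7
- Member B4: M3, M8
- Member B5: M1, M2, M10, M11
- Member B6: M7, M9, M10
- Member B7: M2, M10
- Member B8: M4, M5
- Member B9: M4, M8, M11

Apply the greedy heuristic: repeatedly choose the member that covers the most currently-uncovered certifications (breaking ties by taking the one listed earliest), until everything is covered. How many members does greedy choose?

Greedy: pick B2 (covers 4 new) → pick B5 (covers 3 new) → pick B3 (covers 2 new) → pick B1 (covers 1 new) → pick B4 (covers 1 new). Total picks: 5.
(The true minimum cover uses only 4 members, so greedy is not optimal here.)

5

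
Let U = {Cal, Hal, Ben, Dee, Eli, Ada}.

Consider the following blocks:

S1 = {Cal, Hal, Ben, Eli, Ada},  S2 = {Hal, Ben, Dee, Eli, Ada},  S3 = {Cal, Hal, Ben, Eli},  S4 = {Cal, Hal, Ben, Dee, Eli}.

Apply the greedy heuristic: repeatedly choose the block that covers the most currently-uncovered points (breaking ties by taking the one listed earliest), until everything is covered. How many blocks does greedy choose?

2

Greedy: pick S1 (covers 5 new) → pick S2 (covers 1 new). Total picks: 2.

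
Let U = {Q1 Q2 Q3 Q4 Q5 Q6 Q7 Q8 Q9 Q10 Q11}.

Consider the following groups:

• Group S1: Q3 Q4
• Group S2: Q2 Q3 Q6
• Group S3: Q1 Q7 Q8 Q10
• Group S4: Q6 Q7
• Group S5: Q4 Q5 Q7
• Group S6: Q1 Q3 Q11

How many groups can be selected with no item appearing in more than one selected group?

S5, S6 are pairwise disjoint (S5={Q4,Q5,Q7}; S6={Q1,Q3,Q11}).
Every remaining group overlaps one of these, and no 3 of the listed groups are pairwise disjoint, so 2 is the maximum.

2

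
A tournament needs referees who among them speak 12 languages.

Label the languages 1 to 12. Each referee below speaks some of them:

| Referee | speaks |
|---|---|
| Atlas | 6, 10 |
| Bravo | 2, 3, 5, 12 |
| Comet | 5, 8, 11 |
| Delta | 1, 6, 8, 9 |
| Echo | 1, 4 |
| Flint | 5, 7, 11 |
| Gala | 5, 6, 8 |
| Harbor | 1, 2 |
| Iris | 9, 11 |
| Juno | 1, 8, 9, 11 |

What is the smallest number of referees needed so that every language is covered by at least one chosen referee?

Take {Atlas, Bravo, Echo, Flint, Juno}. Their union is {1, 2, 3, 4, 5, 6, 7, 8, 9, 10, 11, 12}, which is all 12 languages.
No 4 of the 10 referees cover everything (all 210 combinations miss at least one language), so 5 is optimal.

5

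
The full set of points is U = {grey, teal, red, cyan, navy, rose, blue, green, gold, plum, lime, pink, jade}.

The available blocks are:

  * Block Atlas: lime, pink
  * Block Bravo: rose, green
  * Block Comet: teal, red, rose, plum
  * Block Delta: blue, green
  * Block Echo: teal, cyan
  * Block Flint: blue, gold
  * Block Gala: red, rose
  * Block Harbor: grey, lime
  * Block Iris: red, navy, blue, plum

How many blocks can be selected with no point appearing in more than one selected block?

4

Atlas, Delta, Echo, Gala are pairwise disjoint (Atlas={lime,pink}; Delta={blue,green}; Echo={teal,cyan}; Gala={red,rose}).
Every remaining block overlaps one of these, and no 5 of the listed blocks are pairwise disjoint, so 4 is the maximum.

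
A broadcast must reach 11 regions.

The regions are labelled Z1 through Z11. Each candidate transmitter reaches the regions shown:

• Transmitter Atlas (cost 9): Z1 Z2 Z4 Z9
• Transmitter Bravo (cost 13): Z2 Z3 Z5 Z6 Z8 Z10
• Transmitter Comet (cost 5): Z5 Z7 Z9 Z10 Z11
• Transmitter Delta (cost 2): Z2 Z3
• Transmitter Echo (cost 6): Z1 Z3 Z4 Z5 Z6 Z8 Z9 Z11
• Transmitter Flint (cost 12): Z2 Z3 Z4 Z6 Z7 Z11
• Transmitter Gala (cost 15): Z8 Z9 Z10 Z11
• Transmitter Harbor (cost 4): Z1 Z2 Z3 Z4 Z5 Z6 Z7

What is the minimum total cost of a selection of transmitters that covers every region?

13

Comet, Delta, Echo together cover every region (Comet ∪ Delta ∪ Echo = {Z1, Z2, Z3, Z4, Z5, Z6, Z7, Z8, Z9, Z10, Z11}); total cost 5 + 2 + 6 = 13.
The greedy pick Harbor, Comet, Echo costs 15; no covering selection beats 13.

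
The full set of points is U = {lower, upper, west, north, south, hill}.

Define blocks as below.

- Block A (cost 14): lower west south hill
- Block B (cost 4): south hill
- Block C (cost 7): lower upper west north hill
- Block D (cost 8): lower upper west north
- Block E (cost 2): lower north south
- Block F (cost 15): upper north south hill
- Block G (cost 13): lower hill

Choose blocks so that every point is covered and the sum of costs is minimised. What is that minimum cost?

9

C, E together cover every point (C ∪ E = {lower, upper, west, north, south, hill}); total cost 7 + 2 = 9.
No covering selection has total cost below 9.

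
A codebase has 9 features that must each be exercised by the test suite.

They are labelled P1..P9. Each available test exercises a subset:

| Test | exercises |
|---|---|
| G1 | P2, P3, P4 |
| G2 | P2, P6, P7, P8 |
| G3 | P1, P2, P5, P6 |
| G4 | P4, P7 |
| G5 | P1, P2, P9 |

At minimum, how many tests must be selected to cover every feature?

4

G1 and G2 and G3 and G5 together: G1 ∪ G2 ∪ G3 ∪ G5 = {P1, P2, P3, P4, P5, P6, P7, P8, P9} — every feature is covered.
Only G3 contains P5, so G3 is forced; the remaining 5 features need at least 3 more tests (each remaining test adds at most 2) — so at least 4 tests are needed, and 4 is optimal.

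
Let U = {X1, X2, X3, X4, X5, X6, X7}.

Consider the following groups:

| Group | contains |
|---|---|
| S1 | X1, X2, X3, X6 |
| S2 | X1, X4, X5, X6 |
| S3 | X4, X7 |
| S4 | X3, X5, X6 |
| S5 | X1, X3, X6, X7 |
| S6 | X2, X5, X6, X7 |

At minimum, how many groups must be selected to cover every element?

3

S2 and S4 and S6 together: S2 ∪ S4 ∪ S6 = {X1, X2, X3, X4, X5, X6, X7} — every element is covered.
No 2 of the 6 groups cover everything (all 15 combinations miss at least one element), so 3 is optimal.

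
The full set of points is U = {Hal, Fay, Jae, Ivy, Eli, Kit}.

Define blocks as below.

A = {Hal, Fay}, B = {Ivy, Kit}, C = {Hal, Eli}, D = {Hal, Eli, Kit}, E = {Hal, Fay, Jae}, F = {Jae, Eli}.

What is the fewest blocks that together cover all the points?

B, E, and F cover everything between them: the union {Hal, Fay, Jae, Ivy, Eli, Kit} is all of U.
Only B contains Ivy, so B is forced; the remaining 4 points need at least 2 more blocks (each remaining block adds at most 3) — so at least 3 blocks are needed, and 3 is optimal.

3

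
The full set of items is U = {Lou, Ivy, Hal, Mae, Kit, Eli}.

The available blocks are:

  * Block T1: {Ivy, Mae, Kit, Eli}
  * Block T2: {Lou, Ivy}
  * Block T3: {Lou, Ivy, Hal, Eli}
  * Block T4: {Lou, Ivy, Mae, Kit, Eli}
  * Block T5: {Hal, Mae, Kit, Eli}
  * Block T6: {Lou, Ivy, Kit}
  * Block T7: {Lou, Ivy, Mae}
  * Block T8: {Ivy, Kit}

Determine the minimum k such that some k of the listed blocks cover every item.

2

T4 and T5 cover everything between them: the union {Lou, Ivy, Hal, Mae, Kit, Eli} is all of U.
No single block has all 6 items (the largest, T4, has 5), so 2 is optimal.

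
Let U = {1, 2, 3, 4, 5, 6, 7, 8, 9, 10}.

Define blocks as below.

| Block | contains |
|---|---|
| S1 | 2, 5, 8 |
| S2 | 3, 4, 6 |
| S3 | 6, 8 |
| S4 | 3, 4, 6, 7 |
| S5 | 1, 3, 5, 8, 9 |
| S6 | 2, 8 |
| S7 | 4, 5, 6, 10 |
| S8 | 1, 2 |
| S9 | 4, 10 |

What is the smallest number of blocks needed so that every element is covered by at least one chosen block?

Take {S4, S5, S8, S9}. Their union is {1, 2, 3, 4, 5, 6, 7, 8, 9, 10}, which is all 10 elements.
No 3 of the 9 blocks cover everything (all 84 combinations miss at least one element), so 4 is optimal.

4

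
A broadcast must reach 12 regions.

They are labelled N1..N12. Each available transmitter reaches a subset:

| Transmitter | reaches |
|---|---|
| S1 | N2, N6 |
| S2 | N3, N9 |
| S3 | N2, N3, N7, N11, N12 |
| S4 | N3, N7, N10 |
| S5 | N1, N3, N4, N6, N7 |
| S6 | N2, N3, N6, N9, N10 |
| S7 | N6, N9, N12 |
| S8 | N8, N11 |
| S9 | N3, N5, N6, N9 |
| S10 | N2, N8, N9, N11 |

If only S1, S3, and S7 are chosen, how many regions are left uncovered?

Union of S1, S3, S7 = {N2, N3, N6, N7, N9, N11, N12}.
Not covered: N1, N4, N5, N8, N10 — 5 regions.

5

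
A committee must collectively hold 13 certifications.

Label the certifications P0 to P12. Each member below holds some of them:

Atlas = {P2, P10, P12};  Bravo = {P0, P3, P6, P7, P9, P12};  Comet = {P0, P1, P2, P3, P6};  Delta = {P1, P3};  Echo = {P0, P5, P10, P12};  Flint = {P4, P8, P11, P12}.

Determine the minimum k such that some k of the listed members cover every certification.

Take {Bravo, Comet, Echo, Flint}. Their union is {P0, P1, P2, P3, P4, P5, P6, P7, P8, P9, P10, P11, P12}, which is all 13 certifications.
Only Echo contains P5, so Echo is forced; the remaining 9 certifications need at least 3 more members (each remaining member adds at most 4) — so at least 4 members are needed, and 4 is optimal.

4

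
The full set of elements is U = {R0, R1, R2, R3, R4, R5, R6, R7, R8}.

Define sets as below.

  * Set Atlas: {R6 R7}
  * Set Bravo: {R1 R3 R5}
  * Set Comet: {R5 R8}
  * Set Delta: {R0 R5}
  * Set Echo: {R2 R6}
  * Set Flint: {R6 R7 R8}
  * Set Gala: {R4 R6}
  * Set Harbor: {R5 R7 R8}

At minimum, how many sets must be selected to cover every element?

5

Bravo, Delta, Echo, Flint, and Gala cover everything between them: the union {R0, R1, R2, R3, R4, R5, R6, R7, R8} is all of U.
No 4 of the 8 sets cover everything (all 70 combinations miss at least one element), so 5 is optimal.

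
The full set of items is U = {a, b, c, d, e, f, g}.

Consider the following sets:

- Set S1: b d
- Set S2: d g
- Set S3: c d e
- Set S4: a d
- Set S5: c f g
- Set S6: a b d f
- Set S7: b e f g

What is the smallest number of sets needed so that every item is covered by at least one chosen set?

3

S3 and S6 and S7 together: S3 ∪ S6 ∪ S7 = {a, b, c, d, e, f, g} — every item is covered.
No 2 of the 7 sets cover everything (all 21 combinations miss at least one item), so 3 is optimal.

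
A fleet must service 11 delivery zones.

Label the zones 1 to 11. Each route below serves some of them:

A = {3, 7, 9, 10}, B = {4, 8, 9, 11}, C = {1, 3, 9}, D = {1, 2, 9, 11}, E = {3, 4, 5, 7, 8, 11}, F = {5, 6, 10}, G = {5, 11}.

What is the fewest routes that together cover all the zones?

D and E and F together: D ∪ E ∪ F = {1, 2, 3, 4, 5, 6, 7, 8, 9, 10, 11} — every zone is covered.
Only D contains 2, so D is forced; the remaining 7 zones need at least 2 more routes (each remaining route adds at most 5) — so at least 3 routes are needed, and 3 is optimal.

3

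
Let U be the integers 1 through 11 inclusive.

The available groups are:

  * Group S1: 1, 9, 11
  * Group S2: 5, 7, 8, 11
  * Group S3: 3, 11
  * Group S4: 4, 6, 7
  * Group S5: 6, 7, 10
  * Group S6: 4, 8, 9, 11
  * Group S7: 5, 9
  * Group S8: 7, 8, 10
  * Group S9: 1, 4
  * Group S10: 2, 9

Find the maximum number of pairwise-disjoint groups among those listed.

4

S3, S7, S8, S9 are pairwise disjoint (S3={3,11}; S7={5,9}; S8={7,8,10}; S9={1,4}).
Every remaining group overlaps one of these, and no 5 of the listed groups are pairwise disjoint, so 4 is the maximum.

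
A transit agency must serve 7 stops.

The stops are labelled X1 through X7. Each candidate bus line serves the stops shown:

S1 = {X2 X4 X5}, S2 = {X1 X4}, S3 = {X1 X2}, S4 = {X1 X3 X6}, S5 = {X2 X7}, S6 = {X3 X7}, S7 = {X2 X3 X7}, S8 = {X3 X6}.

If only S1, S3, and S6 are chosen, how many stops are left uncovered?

1

Union of S1, S3, S6 = {X1, X2, X3, X4, X5, X7}.
Not covered: X6 — 1 stop.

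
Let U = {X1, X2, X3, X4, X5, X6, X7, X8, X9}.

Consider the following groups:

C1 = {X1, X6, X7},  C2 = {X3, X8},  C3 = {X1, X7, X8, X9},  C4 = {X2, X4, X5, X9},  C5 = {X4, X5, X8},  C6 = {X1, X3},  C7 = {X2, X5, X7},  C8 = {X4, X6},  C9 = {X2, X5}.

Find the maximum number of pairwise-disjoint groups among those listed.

3

C1, C2, C4 are pairwise disjoint (C1={X1,X6,X7}; C2={X3,X8}; C4={X2,X4,X5,X9}).
Every remaining group overlaps one of these, and no 4 of the listed groups are pairwise disjoint, so 3 is the maximum.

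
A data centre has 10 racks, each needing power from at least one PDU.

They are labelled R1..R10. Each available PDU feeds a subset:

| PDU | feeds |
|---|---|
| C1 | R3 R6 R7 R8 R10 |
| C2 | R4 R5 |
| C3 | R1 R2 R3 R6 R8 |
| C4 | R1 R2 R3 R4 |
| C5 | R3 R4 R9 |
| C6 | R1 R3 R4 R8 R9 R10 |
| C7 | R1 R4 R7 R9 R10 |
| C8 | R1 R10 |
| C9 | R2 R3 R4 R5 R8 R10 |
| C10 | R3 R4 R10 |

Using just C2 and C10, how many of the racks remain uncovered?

6

Union of C2, C10 = {R3, R4, R5, R10}.
Not covered: R1, R2, R6, R7, R8, R9 — 6 racks.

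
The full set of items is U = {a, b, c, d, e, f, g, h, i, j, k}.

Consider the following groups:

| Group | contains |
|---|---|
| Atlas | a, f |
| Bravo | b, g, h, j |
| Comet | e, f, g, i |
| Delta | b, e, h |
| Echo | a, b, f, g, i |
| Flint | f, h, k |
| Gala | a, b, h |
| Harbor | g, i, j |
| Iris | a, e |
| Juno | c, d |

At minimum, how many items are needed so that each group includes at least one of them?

4

The 4 items {a, d, g, h} hit every group.
The groups Flint, Harbor, Iris, Juno are pairwise disjoint, so any hitting set needs a separate item for each — at least 4. Hence 4 is optimal.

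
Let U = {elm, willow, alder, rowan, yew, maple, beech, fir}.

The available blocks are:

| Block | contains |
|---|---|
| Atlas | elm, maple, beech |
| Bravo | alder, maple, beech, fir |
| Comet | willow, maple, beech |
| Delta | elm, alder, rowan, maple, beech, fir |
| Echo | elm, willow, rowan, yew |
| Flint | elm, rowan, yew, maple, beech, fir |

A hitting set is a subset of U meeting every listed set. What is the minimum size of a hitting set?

Take H = {willow, beech}. Each listed block contains at least one of these, so H is a hitting set of size 2.
The blocks Bravo, Echo are pairwise disjoint, so any hitting set needs a separate point for each — at least 2. Hence 2 is optimal.

2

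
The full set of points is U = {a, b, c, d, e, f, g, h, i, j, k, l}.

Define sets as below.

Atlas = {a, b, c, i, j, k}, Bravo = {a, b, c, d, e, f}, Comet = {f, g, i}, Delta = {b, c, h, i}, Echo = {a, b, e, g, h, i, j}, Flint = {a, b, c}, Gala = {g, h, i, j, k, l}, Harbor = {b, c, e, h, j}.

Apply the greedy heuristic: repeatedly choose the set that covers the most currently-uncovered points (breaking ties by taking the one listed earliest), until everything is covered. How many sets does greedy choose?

Greedy: pick Echo (covers 7 new) → pick Bravo (covers 3 new) → pick Gala (covers 2 new). Total picks: 3.
(The true minimum cover uses only 2 sets, so greedy is not optimal here.)

3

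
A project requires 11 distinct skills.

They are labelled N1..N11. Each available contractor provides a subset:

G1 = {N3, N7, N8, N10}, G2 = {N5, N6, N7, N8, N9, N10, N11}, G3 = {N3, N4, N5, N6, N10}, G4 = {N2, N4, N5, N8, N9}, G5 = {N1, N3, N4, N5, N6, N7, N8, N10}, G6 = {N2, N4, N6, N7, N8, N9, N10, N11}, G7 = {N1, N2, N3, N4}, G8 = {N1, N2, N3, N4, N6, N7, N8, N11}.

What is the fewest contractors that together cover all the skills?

G5 and G6 together: G5 ∪ G6 = {N1, N2, N3, N4, N5, N6, N7, N8, N9, N10, N11} — every skill is covered.
No single contractor has all 11 skills (the largest, G5, has 8), so 2 is optimal.

2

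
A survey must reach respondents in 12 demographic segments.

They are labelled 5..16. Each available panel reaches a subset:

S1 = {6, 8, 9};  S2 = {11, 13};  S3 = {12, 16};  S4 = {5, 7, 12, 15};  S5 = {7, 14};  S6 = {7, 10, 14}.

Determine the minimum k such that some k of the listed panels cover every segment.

Take {S1, S2, S3, S4, S6}. Their union is {5, 6, 7, 8, 9, 10, 11, 12, 13, 14, 15, 16}, which is all 12 segments.
Only S3 contains 16, so S3 is forced; the remaining 10 segments need at least 4 more panels (each remaining panel adds at most 3) — so at least 5 panels are needed, and 5 is optimal.

5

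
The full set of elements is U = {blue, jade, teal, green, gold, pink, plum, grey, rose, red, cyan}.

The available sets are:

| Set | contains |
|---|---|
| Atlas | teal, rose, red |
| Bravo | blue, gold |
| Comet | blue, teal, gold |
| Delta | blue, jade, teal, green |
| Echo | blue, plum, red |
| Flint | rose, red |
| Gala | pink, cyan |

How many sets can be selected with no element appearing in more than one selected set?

3

Comet, Flint, Gala are pairwise disjoint (Comet={blue,teal,gold}; Flint={rose,red}; Gala={pink,cyan}).
Every remaining set overlaps one of these, and no 4 of the listed sets are pairwise disjoint, so 3 is the maximum.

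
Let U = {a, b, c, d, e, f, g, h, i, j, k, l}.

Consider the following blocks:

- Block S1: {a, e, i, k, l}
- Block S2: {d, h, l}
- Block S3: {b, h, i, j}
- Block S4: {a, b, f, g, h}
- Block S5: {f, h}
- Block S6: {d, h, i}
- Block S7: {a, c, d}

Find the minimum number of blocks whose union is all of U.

4

S1 and S3 and S4 and S7 together: S1 ∪ S3 ∪ S4 ∪ S7 = {a, b, c, d, e, f, g, h, i, j, k, l} — every item is covered.
Only S7 contains c, so S7 is forced; the remaining 9 items need at least 3 more blocks (each remaining block adds at most 4) — so at least 4 blocks are needed, and 4 is optimal.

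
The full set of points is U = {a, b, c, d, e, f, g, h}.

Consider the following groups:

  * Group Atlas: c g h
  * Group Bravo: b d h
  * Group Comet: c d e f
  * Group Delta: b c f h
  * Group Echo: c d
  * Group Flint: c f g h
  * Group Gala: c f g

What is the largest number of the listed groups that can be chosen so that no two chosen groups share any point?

2

Bravo, Gala are pairwise disjoint (Bravo={b,d,h}; Gala={c,f,g}).
Every remaining group overlaps one of these, and no 3 of the listed groups are pairwise disjoint, so 2 is the maximum.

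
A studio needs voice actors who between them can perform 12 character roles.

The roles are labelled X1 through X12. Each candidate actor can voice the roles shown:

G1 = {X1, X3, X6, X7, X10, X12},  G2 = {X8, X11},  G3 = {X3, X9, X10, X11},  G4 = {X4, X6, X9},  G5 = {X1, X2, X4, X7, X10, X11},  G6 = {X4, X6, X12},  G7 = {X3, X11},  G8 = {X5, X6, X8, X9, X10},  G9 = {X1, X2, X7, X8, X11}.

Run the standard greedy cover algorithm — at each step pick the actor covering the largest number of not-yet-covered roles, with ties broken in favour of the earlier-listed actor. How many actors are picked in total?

Greedy: pick G1 (covers 6 new) → pick G5 (covers 3 new) → pick G8 (covers 3 new). Total picks: 3.

3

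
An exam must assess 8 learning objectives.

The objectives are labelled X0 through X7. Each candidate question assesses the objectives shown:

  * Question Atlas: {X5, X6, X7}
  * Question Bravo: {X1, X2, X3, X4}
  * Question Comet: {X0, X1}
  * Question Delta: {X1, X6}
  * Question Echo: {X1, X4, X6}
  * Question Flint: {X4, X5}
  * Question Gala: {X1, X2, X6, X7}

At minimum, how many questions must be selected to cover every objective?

3

Atlas and Bravo and Comet together: Atlas ∪ Bravo ∪ Comet = {X0, X1, X2, X3, X4, X5, X6, X7} — every objective is covered.
Only Comet contains X0, so Comet is forced; the remaining 6 objectives need at least 2 more questions (each remaining question adds at most 3) — so at least 3 questions are needed, and 3 is optimal.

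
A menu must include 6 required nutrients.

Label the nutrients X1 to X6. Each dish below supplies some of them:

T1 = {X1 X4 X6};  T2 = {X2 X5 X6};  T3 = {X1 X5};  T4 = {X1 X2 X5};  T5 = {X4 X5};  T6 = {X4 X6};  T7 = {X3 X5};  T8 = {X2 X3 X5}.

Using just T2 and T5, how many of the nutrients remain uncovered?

Union of T2, T5 = {X2, X4, X5, X6}.
Not covered: X1, X3 — 2 nutrients.

2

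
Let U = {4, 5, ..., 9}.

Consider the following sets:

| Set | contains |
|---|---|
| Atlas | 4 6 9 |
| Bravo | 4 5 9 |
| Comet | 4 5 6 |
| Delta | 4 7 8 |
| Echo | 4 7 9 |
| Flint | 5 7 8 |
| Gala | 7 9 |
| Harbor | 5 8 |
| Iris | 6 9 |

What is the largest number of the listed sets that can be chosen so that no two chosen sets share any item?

Comet, Gala are pairwise disjoint (Comet={4,5,6}; Gala={7,9}).
Every remaining set overlaps one of these, and no 3 of the listed sets are pairwise disjoint, so 2 is the maximum.

2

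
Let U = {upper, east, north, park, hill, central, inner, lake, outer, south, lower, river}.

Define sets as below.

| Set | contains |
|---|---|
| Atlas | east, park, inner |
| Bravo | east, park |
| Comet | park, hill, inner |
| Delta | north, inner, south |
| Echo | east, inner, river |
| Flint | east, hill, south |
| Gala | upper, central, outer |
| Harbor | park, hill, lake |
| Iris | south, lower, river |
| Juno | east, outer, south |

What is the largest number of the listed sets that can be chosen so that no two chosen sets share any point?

Gala, Harbor, Iris are pairwise disjoint (Gala={upper,central,outer}; Harbor={park,hill,lake}; Iris={south,lower,river}).
Every remaining set overlaps one of these, and no 4 of the listed sets are pairwise disjoint, so 3 is the maximum.

3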